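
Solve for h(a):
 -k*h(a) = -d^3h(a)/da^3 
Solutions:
 h(a) = C1*exp(a*k^(1/3)) + C2*exp(a*k^(1/3)*(-1 + sqrt(3)*I)/2) + C3*exp(-a*k^(1/3)*(1 + sqrt(3)*I)/2)


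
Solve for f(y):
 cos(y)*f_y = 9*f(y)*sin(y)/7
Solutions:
 f(y) = C1/cos(y)^(9/7)


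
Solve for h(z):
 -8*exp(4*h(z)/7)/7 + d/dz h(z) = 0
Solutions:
 h(z) = 7*log(-(-1/(C1 + 32*z))^(1/4)) + 7*log(7)/2
 h(z) = 7*log(-1/(C1 + 32*z))/4 + 7*log(7)/2
 h(z) = 7*log(-I*(-1/(C1 + 32*z))^(1/4)) + 7*log(7)/2
 h(z) = 7*log(I*(-1/(C1 + 32*z))^(1/4)) + 7*log(7)/2


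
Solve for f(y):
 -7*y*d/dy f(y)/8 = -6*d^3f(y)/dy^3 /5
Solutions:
 f(y) = C1 + Integral(C2*airyai(35^(1/3)*6^(2/3)*y/12) + C3*airybi(35^(1/3)*6^(2/3)*y/12), y)


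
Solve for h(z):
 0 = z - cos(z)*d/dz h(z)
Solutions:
 h(z) = C1 + Integral(z/cos(z), z)


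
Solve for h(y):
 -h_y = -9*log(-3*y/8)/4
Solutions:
 h(y) = C1 + 9*y*log(-y)/4 + 9*y*(-3*log(2) - 1 + log(3))/4


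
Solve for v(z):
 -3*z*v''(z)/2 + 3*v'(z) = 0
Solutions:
 v(z) = C1 + C2*z^3


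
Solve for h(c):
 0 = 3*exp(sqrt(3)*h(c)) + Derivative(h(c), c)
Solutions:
 h(c) = sqrt(3)*(2*log(1/(C1 + 3*c)) - log(3))/6


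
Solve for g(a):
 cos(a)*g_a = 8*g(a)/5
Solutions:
 g(a) = C1*(sin(a) + 1)^(4/5)/(sin(a) - 1)^(4/5)


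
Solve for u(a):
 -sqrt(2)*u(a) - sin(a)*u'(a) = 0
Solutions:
 u(a) = C1*(cos(a) + 1)^(sqrt(2)/2)/(cos(a) - 1)^(sqrt(2)/2)


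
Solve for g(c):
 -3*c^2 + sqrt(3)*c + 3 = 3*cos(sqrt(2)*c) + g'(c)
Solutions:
 g(c) = C1 - c^3 + sqrt(3)*c^2/2 + 3*c - 3*sqrt(2)*sin(sqrt(2)*c)/2


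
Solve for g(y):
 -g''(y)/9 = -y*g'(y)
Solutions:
 g(y) = C1 + C2*erfi(3*sqrt(2)*y/2)


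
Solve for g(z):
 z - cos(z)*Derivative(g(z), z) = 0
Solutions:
 g(z) = C1 + Integral(z/cos(z), z)


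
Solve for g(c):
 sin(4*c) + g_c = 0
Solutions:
 g(c) = C1 + cos(4*c)/4


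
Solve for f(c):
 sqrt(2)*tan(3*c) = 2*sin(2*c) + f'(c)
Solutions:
 f(c) = C1 - sqrt(2)*log(cos(3*c))/3 + cos(2*c)


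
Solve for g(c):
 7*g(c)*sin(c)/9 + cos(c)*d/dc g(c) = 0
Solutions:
 g(c) = C1*cos(c)^(7/9)


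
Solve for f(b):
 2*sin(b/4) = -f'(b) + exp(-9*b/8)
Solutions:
 f(b) = C1 + 8*cos(b/4) - 8*exp(-9*b/8)/9


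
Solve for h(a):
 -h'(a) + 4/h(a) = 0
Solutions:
 h(a) = -sqrt(C1 + 8*a)
 h(a) = sqrt(C1 + 8*a)


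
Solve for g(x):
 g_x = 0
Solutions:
 g(x) = C1


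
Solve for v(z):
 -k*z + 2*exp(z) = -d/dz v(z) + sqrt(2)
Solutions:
 v(z) = C1 + k*z^2/2 + sqrt(2)*z - 2*exp(z)


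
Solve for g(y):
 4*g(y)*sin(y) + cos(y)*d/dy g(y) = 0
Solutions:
 g(y) = C1*cos(y)^4


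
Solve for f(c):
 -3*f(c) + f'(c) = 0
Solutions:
 f(c) = C1*exp(3*c)


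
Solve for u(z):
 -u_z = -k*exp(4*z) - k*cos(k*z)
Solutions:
 u(z) = C1 + k*exp(4*z)/4 + sin(k*z)


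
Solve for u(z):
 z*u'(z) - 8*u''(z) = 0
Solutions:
 u(z) = C1 + C2*erfi(z/4)


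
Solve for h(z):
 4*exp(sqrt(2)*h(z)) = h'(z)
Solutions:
 h(z) = sqrt(2)*(2*log(-1/(C1 + 4*z)) - log(2))/4


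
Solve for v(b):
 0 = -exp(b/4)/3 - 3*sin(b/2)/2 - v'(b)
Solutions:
 v(b) = C1 - 4*exp(b/4)/3 + 3*cos(b/2)


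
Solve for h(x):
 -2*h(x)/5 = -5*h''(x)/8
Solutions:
 h(x) = C1*exp(-4*x/5) + C2*exp(4*x/5)


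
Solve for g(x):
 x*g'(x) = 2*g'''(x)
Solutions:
 g(x) = C1 + Integral(C2*airyai(2^(2/3)*x/2) + C3*airybi(2^(2/3)*x/2), x)


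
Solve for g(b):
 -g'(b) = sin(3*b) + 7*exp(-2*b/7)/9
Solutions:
 g(b) = C1 + cos(3*b)/3 + 49*exp(-2*b/7)/18


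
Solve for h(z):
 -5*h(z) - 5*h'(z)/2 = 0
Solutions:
 h(z) = C1*exp(-2*z)


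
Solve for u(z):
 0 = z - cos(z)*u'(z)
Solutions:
 u(z) = C1 + Integral(z/cos(z), z)


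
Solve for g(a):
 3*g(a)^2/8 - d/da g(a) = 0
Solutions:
 g(a) = -8/(C1 + 3*a)


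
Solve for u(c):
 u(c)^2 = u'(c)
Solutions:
 u(c) = -1/(C1 + c)


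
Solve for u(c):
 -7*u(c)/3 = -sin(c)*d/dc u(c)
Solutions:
 u(c) = C1*(cos(c) - 1)^(7/6)/(cos(c) + 1)^(7/6)


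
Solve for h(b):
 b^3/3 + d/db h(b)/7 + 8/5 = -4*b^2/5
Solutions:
 h(b) = C1 - 7*b^4/12 - 28*b^3/15 - 56*b/5


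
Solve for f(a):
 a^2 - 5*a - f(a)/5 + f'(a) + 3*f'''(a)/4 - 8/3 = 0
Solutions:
 f(a) = C1*exp(10^(1/3)*a*(-5^(1/3)*(9 + sqrt(481))^(1/3) + 10*2^(1/3)/(9 + sqrt(481))^(1/3))/30)*sin(10^(1/3)*sqrt(3)*a*(10*2^(1/3)/(9 + sqrt(481))^(1/3) + 5^(1/3)*(9 + sqrt(481))^(1/3))/30) + C2*exp(10^(1/3)*a*(-5^(1/3)*(9 + sqrt(481))^(1/3) + 10*2^(1/3)/(9 + sqrt(481))^(1/3))/30)*cos(10^(1/3)*sqrt(3)*a*(10*2^(1/3)/(9 + sqrt(481))^(1/3) + 5^(1/3)*(9 + sqrt(481))^(1/3))/30) + C3*exp(-10^(1/3)*a*(-5^(1/3)*(9 + sqrt(481))^(1/3) + 10*2^(1/3)/(9 + sqrt(481))^(1/3))/15) + 5*a^2 + 25*a + 335/3


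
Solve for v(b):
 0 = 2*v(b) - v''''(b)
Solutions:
 v(b) = C1*exp(-2^(1/4)*b) + C2*exp(2^(1/4)*b) + C3*sin(2^(1/4)*b) + C4*cos(2^(1/4)*b)


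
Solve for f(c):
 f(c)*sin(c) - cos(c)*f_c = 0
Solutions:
 f(c) = C1/cos(c)


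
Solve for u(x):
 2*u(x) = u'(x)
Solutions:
 u(x) = C1*exp(2*x)


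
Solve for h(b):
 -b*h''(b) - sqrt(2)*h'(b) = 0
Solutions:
 h(b) = C1 + C2*b^(1 - sqrt(2))


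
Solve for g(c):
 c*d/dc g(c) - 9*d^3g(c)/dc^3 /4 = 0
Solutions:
 g(c) = C1 + Integral(C2*airyai(2^(2/3)*3^(1/3)*c/3) + C3*airybi(2^(2/3)*3^(1/3)*c/3), c)


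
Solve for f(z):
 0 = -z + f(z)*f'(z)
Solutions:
 f(z) = -sqrt(C1 + z^2)
 f(z) = sqrt(C1 + z^2)


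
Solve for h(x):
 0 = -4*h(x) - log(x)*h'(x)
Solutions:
 h(x) = C1*exp(-4*li(x))


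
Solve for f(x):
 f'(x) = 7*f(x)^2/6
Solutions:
 f(x) = -6/(C1 + 7*x)


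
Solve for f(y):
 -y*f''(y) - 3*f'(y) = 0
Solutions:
 f(y) = C1 + C2/y^2


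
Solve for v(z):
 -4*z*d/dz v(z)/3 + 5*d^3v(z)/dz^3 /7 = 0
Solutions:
 v(z) = C1 + Integral(C2*airyai(15^(2/3)*28^(1/3)*z/15) + C3*airybi(15^(2/3)*28^(1/3)*z/15), z)


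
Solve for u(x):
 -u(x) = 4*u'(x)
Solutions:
 u(x) = C1*exp(-x/4)


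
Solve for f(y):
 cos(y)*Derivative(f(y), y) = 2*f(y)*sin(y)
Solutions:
 f(y) = C1/cos(y)^2


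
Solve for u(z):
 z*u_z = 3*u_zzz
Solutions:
 u(z) = C1 + Integral(C2*airyai(3^(2/3)*z/3) + C3*airybi(3^(2/3)*z/3), z)


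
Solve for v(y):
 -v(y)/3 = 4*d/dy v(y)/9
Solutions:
 v(y) = C1*exp(-3*y/4)


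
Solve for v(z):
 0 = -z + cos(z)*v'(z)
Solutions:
 v(z) = C1 + Integral(z/cos(z), z)


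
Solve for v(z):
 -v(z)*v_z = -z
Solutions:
 v(z) = -sqrt(C1 + z^2)
 v(z) = sqrt(C1 + z^2)


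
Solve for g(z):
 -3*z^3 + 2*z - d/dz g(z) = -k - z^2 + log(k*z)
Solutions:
 g(z) = C1 - 3*z^4/4 + z^3/3 + z^2 + z*(k + 1) - z*log(k*z)


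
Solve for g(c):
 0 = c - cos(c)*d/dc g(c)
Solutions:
 g(c) = C1 + Integral(c/cos(c), c)


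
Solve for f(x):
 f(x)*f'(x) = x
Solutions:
 f(x) = -sqrt(C1 + x^2)
 f(x) = sqrt(C1 + x^2)


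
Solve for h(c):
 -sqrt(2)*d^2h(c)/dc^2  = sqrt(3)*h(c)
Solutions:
 h(c) = C1*sin(2^(3/4)*3^(1/4)*c/2) + C2*cos(2^(3/4)*3^(1/4)*c/2)


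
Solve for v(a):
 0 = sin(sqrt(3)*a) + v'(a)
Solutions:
 v(a) = C1 + sqrt(3)*cos(sqrt(3)*a)/3


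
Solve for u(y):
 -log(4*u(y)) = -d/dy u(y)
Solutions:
 -Integral(1/(log(_y) + 2*log(2)), (_y, u(y))) = C1 - y


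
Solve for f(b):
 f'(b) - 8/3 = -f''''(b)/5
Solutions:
 f(b) = C1 + C4*exp(-5^(1/3)*b) + 8*b/3 + (C2*sin(sqrt(3)*5^(1/3)*b/2) + C3*cos(sqrt(3)*5^(1/3)*b/2))*exp(5^(1/3)*b/2)


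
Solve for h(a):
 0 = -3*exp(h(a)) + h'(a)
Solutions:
 h(a) = log(-1/(C1 + 3*a))


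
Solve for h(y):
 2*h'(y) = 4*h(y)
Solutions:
 h(y) = C1*exp(2*y)


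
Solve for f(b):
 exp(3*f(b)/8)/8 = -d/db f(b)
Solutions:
 f(b) = 8*log((-2*3^(2/3)/3 - 2*3^(1/6)*I)*(1/(C1 + b))^(1/3))
 f(b) = 8*log((-2*3^(2/3)/3 + 2*3^(1/6)*I)*(1/(C1 + b))^(1/3))
 f(b) = 8*log(1/(C1 + 3*b))/3 + 16*log(2)


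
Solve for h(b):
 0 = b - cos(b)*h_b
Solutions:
 h(b) = C1 + Integral(b/cos(b), b)


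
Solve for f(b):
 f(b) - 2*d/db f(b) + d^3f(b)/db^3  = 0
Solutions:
 f(b) = C1*exp(b) + C2*exp(b*(-1 + sqrt(5))/2) + C3*exp(-b*(1 + sqrt(5))/2)


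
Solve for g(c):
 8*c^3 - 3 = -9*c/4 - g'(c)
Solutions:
 g(c) = C1 - 2*c^4 - 9*c^2/8 + 3*c


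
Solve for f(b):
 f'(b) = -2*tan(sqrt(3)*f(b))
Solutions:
 f(b) = sqrt(3)*(pi - asin(C1*exp(-2*sqrt(3)*b)))/3
 f(b) = sqrt(3)*asin(C1*exp(-2*sqrt(3)*b))/3


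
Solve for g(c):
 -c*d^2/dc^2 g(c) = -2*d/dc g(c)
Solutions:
 g(c) = C1 + C2*c^3


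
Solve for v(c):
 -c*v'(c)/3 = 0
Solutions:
 v(c) = C1


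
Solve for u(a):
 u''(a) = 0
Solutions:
 u(a) = C1 + C2*a


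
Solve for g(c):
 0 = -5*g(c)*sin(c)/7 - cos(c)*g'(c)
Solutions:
 g(c) = C1*cos(c)^(5/7)


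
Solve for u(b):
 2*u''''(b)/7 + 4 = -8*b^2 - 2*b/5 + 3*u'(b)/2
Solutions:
 u(b) = C1 + C4*exp(42^(1/3)*b/2) + 16*b^3/9 + 2*b^2/15 + 8*b/3 + (C2*sin(14^(1/3)*3^(5/6)*b/4) + C3*cos(14^(1/3)*3^(5/6)*b/4))*exp(-42^(1/3)*b/4)


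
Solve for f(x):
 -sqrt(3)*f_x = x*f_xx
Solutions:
 f(x) = C1 + C2*x^(1 - sqrt(3))


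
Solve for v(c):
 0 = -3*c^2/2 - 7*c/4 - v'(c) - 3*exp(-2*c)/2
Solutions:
 v(c) = C1 - c^3/2 - 7*c^2/8 + 3*exp(-2*c)/4


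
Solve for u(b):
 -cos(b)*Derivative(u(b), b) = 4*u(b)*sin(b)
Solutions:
 u(b) = C1*cos(b)^4


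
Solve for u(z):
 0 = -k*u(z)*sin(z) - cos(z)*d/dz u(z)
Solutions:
 u(z) = C1*exp(k*log(cos(z)))


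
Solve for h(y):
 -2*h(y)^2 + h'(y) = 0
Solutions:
 h(y) = -1/(C1 + 2*y)


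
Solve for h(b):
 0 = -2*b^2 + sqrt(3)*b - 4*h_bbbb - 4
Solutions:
 h(b) = C1 + C2*b + C3*b^2 + C4*b^3 - b^6/720 + sqrt(3)*b^5/480 - b^4/24


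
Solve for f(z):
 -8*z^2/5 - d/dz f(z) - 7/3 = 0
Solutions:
 f(z) = C1 - 8*z^3/15 - 7*z/3


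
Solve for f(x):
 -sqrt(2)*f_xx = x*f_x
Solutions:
 f(x) = C1 + C2*erf(2^(1/4)*x/2)


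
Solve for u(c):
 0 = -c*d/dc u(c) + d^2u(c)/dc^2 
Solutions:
 u(c) = C1 + C2*erfi(sqrt(2)*c/2)


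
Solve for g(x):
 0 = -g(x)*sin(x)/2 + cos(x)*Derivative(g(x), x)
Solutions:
 g(x) = C1/sqrt(cos(x))


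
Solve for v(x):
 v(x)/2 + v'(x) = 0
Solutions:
 v(x) = C1*exp(-x/2)


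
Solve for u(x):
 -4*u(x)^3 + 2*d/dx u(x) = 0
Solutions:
 u(x) = -sqrt(2)*sqrt(-1/(C1 + 2*x))/2
 u(x) = sqrt(2)*sqrt(-1/(C1 + 2*x))/2


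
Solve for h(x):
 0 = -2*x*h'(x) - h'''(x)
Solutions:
 h(x) = C1 + Integral(C2*airyai(-2^(1/3)*x) + C3*airybi(-2^(1/3)*x), x)


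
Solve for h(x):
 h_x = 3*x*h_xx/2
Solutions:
 h(x) = C1 + C2*x^(5/3)


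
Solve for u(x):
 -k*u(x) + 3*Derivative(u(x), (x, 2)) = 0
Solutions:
 u(x) = C1*exp(-sqrt(3)*sqrt(k)*x/3) + C2*exp(sqrt(3)*sqrt(k)*x/3)


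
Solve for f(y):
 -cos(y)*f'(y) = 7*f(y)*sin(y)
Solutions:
 f(y) = C1*cos(y)^7


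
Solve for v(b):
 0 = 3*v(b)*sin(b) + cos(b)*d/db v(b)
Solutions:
 v(b) = C1*cos(b)^3


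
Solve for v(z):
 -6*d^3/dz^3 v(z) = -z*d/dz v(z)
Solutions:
 v(z) = C1 + Integral(C2*airyai(6^(2/3)*z/6) + C3*airybi(6^(2/3)*z/6), z)


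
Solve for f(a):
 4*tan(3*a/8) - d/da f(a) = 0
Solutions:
 f(a) = C1 - 32*log(cos(3*a/8))/3


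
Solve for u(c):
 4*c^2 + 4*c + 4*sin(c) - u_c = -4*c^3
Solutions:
 u(c) = C1 + c^4 + 4*c^3/3 + 2*c^2 - 4*cos(c)


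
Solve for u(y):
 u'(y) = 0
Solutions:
 u(y) = C1


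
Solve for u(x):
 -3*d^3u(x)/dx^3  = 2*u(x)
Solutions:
 u(x) = C3*exp(-2^(1/3)*3^(2/3)*x/3) + (C1*sin(2^(1/3)*3^(1/6)*x/2) + C2*cos(2^(1/3)*3^(1/6)*x/2))*exp(2^(1/3)*3^(2/3)*x/6)


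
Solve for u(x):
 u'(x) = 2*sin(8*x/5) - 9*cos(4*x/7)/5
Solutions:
 u(x) = C1 - 63*sin(4*x/7)/20 - 5*cos(8*x/5)/4


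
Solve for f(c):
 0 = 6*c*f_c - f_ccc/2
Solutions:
 f(c) = C1 + Integral(C2*airyai(12^(1/3)*c) + C3*airybi(12^(1/3)*c), c)


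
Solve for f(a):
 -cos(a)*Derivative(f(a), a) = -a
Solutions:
 f(a) = C1 + Integral(a/cos(a), a)


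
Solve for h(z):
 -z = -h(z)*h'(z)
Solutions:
 h(z) = -sqrt(C1 + z^2)
 h(z) = sqrt(C1 + z^2)


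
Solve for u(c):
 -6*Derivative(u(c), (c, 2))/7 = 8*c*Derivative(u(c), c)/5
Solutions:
 u(c) = C1 + C2*erf(sqrt(210)*c/15)


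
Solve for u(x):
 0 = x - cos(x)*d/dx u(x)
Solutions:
 u(x) = C1 + Integral(x/cos(x), x)


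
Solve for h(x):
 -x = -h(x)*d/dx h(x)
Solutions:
 h(x) = -sqrt(C1 + x^2)
 h(x) = sqrt(C1 + x^2)


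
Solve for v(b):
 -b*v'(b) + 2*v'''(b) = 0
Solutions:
 v(b) = C1 + Integral(C2*airyai(2^(2/3)*b/2) + C3*airybi(2^(2/3)*b/2), b)


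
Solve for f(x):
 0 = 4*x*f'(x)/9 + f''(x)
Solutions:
 f(x) = C1 + C2*erf(sqrt(2)*x/3)


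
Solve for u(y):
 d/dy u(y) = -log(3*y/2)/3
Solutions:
 u(y) = C1 - y*log(y)/3 - y*log(3)/3 + y*log(2)/3 + y/3


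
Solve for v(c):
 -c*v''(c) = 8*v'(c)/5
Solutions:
 v(c) = C1 + C2/c^(3/5)


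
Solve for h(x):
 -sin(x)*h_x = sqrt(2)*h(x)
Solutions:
 h(x) = C1*(cos(x) + 1)^(sqrt(2)/2)/(cos(x) - 1)^(sqrt(2)/2)


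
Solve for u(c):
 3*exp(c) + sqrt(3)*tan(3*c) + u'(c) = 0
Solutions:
 u(c) = C1 - 3*exp(c) + sqrt(3)*log(cos(3*c))/3


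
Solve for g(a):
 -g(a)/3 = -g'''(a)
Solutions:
 g(a) = C3*exp(3^(2/3)*a/3) + (C1*sin(3^(1/6)*a/2) + C2*cos(3^(1/6)*a/2))*exp(-3^(2/3)*a/6)


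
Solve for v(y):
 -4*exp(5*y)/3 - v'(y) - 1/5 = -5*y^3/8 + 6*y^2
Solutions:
 v(y) = C1 + 5*y^4/32 - 2*y^3 - y/5 - 4*exp(5*y)/15


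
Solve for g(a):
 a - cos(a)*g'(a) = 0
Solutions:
 g(a) = C1 + Integral(a/cos(a), a)


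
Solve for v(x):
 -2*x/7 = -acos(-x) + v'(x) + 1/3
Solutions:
 v(x) = C1 - x^2/7 + x*acos(-x) - x/3 + sqrt(1 - x^2)


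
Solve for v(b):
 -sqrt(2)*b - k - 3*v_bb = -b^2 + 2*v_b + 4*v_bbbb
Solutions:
 v(b) = C1 + C4*exp(-b/2) + b^3/6 - 3*b^2/4 - sqrt(2)*b^2/4 - b*k/2 + 3*sqrt(2)*b/4 + 9*b/4 + (C2*sin(sqrt(15)*b/4) + C3*cos(sqrt(15)*b/4))*exp(b/4)


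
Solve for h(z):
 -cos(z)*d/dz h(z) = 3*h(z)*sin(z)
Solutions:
 h(z) = C1*cos(z)^3


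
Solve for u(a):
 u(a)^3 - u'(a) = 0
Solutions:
 u(a) = -sqrt(2)*sqrt(-1/(C1 + a))/2
 u(a) = sqrt(2)*sqrt(-1/(C1 + a))/2


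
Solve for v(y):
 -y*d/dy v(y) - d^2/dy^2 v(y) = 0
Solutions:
 v(y) = C1 + C2*erf(sqrt(2)*y/2)


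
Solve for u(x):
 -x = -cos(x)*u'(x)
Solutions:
 u(x) = C1 + Integral(x/cos(x), x)


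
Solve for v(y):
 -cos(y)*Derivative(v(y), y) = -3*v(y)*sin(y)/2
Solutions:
 v(y) = C1/cos(y)^(3/2)


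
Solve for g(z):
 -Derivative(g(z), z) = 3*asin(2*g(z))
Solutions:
 Integral(1/asin(2*_y), (_y, g(z))) = C1 - 3*z


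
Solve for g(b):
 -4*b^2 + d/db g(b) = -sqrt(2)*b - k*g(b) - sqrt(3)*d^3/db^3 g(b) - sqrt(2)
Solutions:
 g(b) = C1*exp(b*(-2^(2/3)*3^(1/6)*(9*k + sqrt(81*k^2 + 4*sqrt(3)))^(1/3) + 2*6^(1/3)/(9*k + sqrt(81*k^2 + 4*sqrt(3)))^(1/3))/6) + C2*exp(b*(2^(2/3)*3^(1/6)*(9*k + sqrt(81*k^2 + 4*sqrt(3)))^(1/3) - 6^(2/3)*I*(9*k + sqrt(81*k^2 + 4*sqrt(3)))^(1/3) + 16*sqrt(3)/((9*k + sqrt(81*k^2 + 4*sqrt(3)))^(1/3)*(-2^(2/3)*3^(1/6) + 6^(2/3)*I)))/12) + C3*exp(b*(2^(2/3)*3^(1/6)*(9*k + sqrt(81*k^2 + 4*sqrt(3)))^(1/3) + 6^(2/3)*I*(9*k + sqrt(81*k^2 + 4*sqrt(3)))^(1/3) - 16*sqrt(3)/((9*k + sqrt(81*k^2 + 4*sqrt(3)))^(1/3)*(2^(2/3)*3^(1/6) + 6^(2/3)*I)))/12) + 4*b^2/k - sqrt(2)*b/k - 8*b/k^2 - sqrt(2)/k + sqrt(2)/k^2 + 8/k^3


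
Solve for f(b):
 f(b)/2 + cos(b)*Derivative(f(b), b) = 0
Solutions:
 f(b) = C1*(sin(b) - 1)^(1/4)/(sin(b) + 1)^(1/4)


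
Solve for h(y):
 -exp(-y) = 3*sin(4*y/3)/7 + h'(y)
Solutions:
 h(y) = C1 + 9*cos(4*y/3)/28 + exp(-y)


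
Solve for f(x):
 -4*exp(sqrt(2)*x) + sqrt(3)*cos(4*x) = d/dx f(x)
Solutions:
 f(x) = C1 - 2*sqrt(2)*exp(sqrt(2)*x) + sqrt(3)*sin(4*x)/4


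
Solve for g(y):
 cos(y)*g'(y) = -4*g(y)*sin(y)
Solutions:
 g(y) = C1*cos(y)^4


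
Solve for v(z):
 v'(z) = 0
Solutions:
 v(z) = C1


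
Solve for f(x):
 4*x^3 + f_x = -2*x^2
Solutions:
 f(x) = C1 - x^4 - 2*x^3/3


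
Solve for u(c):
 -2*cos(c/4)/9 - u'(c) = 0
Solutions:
 u(c) = C1 - 8*sin(c/4)/9


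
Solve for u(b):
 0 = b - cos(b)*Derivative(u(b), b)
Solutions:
 u(b) = C1 + Integral(b/cos(b), b)


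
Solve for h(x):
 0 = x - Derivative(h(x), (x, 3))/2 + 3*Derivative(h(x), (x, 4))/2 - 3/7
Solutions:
 h(x) = C1 + C2*x + C3*x^2 + C4*exp(x/3) + x^4/12 + 6*x^3/7


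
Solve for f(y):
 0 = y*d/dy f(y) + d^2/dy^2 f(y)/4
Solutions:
 f(y) = C1 + C2*erf(sqrt(2)*y)


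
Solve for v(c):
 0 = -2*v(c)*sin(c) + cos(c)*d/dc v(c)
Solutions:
 v(c) = C1/cos(c)^2


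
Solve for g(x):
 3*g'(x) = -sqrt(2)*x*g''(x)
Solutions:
 g(x) = C1 + C2*x^(1 - 3*sqrt(2)/2)


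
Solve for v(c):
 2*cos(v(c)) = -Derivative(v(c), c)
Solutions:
 v(c) = pi - asin((C1 + exp(4*c))/(C1 - exp(4*c)))
 v(c) = asin((C1 + exp(4*c))/(C1 - exp(4*c)))


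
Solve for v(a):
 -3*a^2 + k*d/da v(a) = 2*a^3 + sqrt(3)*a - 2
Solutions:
 v(a) = C1 + a^4/(2*k) + a^3/k + sqrt(3)*a^2/(2*k) - 2*a/k


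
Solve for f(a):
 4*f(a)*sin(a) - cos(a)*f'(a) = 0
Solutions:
 f(a) = C1/cos(a)^4


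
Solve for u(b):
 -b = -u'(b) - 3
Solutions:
 u(b) = C1 + b^2/2 - 3*b


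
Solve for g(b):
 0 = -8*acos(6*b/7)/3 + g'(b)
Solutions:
 g(b) = C1 + 8*b*acos(6*b/7)/3 - 4*sqrt(49 - 36*b^2)/9


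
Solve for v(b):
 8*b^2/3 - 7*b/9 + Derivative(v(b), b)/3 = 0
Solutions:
 v(b) = C1 - 8*b^3/3 + 7*b^2/6


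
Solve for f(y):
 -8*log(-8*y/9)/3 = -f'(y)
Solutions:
 f(y) = C1 + 8*y*log(-y)/3 + y*(-16*log(3)/3 - 8/3 + 8*log(2))


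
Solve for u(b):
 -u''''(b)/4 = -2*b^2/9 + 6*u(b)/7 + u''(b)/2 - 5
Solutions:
 u(b) = 7*b^2/27 + (C1*sin(14^(3/4)*3^(1/4)*b*cos(atan(sqrt(119)/7)/2)/7) + C2*cos(14^(3/4)*3^(1/4)*b*cos(atan(sqrt(119)/7)/2)/7))*exp(-14^(3/4)*3^(1/4)*b*sin(atan(sqrt(119)/7)/2)/7) + (C3*sin(14^(3/4)*3^(1/4)*b*cos(atan(sqrt(119)/7)/2)/7) + C4*cos(14^(3/4)*3^(1/4)*b*cos(atan(sqrt(119)/7)/2)/7))*exp(14^(3/4)*3^(1/4)*b*sin(atan(sqrt(119)/7)/2)/7) + 448/81


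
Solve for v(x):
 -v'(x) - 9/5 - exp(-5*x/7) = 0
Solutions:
 v(x) = C1 - 9*x/5 + 7*exp(-5*x/7)/5


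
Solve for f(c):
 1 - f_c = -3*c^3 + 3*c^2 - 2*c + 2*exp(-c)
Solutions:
 f(c) = C1 + 3*c^4/4 - c^3 + c^2 + c + 2*exp(-c)


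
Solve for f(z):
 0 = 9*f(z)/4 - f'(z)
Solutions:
 f(z) = C1*exp(9*z/4)


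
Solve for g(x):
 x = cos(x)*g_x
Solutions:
 g(x) = C1 + Integral(x/cos(x), x)


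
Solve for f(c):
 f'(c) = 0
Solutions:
 f(c) = C1


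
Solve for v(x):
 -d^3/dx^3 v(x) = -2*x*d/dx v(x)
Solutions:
 v(x) = C1 + Integral(C2*airyai(2^(1/3)*x) + C3*airybi(2^(1/3)*x), x)


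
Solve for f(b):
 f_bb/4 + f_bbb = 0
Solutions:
 f(b) = C1 + C2*b + C3*exp(-b/4)


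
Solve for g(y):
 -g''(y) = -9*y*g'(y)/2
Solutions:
 g(y) = C1 + C2*erfi(3*y/2)


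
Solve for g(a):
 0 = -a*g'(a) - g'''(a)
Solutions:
 g(a) = C1 + Integral(C2*airyai(-a) + C3*airybi(-a), a)


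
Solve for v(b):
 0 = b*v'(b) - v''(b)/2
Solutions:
 v(b) = C1 + C2*erfi(b)


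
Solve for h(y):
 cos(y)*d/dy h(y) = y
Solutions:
 h(y) = C1 + Integral(y/cos(y), y)


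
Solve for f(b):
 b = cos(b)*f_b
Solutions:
 f(b) = C1 + Integral(b/cos(b), b)


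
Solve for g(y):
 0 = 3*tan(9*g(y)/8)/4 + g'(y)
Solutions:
 g(y) = -8*asin(C1*exp(-27*y/32))/9 + 8*pi/9
 g(y) = 8*asin(C1*exp(-27*y/32))/9


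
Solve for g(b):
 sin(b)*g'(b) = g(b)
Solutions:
 g(b) = C1*sqrt(cos(b) - 1)/sqrt(cos(b) + 1)


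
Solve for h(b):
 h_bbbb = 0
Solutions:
 h(b) = C1 + C2*b + C3*b^2 + C4*b^3


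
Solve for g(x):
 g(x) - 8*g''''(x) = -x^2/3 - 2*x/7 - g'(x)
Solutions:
 g(x) = C1*exp(x*(-2^(2/3)*(47 + 3*sqrt(249))^(1/3) + 4*2^(1/3)/(47 + 3*sqrt(249))^(1/3) + 4)/24)*sin(2^(1/3)*sqrt(3)*x*(4/(47 + 3*sqrt(249))^(1/3) + 2^(1/3)*(47 + 3*sqrt(249))^(1/3))/24) + C2*exp(x*(-2^(2/3)*(47 + 3*sqrt(249))^(1/3) + 4*2^(1/3)/(47 + 3*sqrt(249))^(1/3) + 4)/24)*cos(2^(1/3)*sqrt(3)*x*(4/(47 + 3*sqrt(249))^(1/3) + 2^(1/3)*(47 + 3*sqrt(249))^(1/3))/24) + C3*exp(-x/2) + C4*exp(x*(-4*2^(1/3)/(47 + 3*sqrt(249))^(1/3) + 2 + 2^(2/3)*(47 + 3*sqrt(249))^(1/3))/12) - x^2/3 + 8*x/21 - 8/21


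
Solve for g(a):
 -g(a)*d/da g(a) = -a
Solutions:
 g(a) = -sqrt(C1 + a^2)
 g(a) = sqrt(C1 + a^2)


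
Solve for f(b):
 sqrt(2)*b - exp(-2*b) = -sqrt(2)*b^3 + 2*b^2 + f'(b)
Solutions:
 f(b) = C1 + sqrt(2)*b^4/4 - 2*b^3/3 + sqrt(2)*b^2/2 + exp(-2*b)/2


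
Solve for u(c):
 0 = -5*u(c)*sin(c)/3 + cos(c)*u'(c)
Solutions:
 u(c) = C1/cos(c)^(5/3)


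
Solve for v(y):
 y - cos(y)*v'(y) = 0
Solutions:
 v(y) = C1 + Integral(y/cos(y), y)


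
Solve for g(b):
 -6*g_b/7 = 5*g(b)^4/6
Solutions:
 g(b) = 12^(1/3)*(1/(C1 + 35*b))^(1/3)
 g(b) = (-12^(1/3) - 2^(2/3)*3^(5/6)*I)*(1/(C1 + 35*b))^(1/3)/2
 g(b) = (-12^(1/3) + 2^(2/3)*3^(5/6)*I)*(1/(C1 + 35*b))^(1/3)/2


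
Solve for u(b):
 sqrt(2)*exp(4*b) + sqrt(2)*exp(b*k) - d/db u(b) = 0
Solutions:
 u(b) = C1 + sqrt(2)*exp(4*b)/4 + sqrt(2)*exp(b*k)/k


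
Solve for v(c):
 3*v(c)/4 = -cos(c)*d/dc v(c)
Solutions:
 v(c) = C1*(sin(c) - 1)^(3/8)/(sin(c) + 1)^(3/8)


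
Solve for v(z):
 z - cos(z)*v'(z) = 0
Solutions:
 v(z) = C1 + Integral(z/cos(z), z)


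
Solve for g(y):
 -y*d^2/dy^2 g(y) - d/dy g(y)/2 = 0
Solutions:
 g(y) = C1 + C2*sqrt(y)


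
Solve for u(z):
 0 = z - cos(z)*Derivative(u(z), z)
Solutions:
 u(z) = C1 + Integral(z/cos(z), z)


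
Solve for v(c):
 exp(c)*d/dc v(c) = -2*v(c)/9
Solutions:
 v(c) = C1*exp(2*exp(-c)/9)


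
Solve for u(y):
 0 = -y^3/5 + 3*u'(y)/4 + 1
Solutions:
 u(y) = C1 + y^4/15 - 4*y/3


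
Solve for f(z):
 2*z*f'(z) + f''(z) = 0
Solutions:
 f(z) = C1 + C2*erf(z)


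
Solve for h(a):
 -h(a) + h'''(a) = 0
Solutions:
 h(a) = C3*exp(a) + (C1*sin(sqrt(3)*a/2) + C2*cos(sqrt(3)*a/2))*exp(-a/2)


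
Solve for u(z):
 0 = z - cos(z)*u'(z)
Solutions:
 u(z) = C1 + Integral(z/cos(z), z)


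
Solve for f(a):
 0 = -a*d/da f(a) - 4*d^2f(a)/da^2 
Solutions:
 f(a) = C1 + C2*erf(sqrt(2)*a/4)


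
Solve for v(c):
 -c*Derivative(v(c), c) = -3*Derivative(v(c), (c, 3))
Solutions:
 v(c) = C1 + Integral(C2*airyai(3^(2/3)*c/3) + C3*airybi(3^(2/3)*c/3), c)


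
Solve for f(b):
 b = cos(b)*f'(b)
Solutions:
 f(b) = C1 + Integral(b/cos(b), b)


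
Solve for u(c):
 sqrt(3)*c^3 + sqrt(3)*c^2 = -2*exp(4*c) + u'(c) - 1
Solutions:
 u(c) = C1 + sqrt(3)*c^4/4 + sqrt(3)*c^3/3 + c + exp(4*c)/2


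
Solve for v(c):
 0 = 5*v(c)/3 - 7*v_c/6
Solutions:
 v(c) = C1*exp(10*c/7)


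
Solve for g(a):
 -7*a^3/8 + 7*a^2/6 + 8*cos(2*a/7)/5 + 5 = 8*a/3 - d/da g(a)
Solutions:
 g(a) = C1 + 7*a^4/32 - 7*a^3/18 + 4*a^2/3 - 5*a - 28*sin(2*a/7)/5


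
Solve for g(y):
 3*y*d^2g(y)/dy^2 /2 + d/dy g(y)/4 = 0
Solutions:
 g(y) = C1 + C2*y^(5/6)


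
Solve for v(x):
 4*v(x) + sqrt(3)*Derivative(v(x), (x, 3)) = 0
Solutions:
 v(x) = C3*exp(-2^(2/3)*3^(5/6)*x/3) + (C1*sin(2^(2/3)*3^(1/3)*x/2) + C2*cos(2^(2/3)*3^(1/3)*x/2))*exp(2^(2/3)*3^(5/6)*x/6)


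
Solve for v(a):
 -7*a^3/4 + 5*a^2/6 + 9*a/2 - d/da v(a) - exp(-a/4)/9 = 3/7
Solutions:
 v(a) = C1 - 7*a^4/16 + 5*a^3/18 + 9*a^2/4 - 3*a/7 + 4*exp(-a/4)/9


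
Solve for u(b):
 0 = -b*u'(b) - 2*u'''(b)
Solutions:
 u(b) = C1 + Integral(C2*airyai(-2^(2/3)*b/2) + C3*airybi(-2^(2/3)*b/2), b)


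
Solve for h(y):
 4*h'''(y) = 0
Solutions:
 h(y) = C1 + C2*y + C3*y^2


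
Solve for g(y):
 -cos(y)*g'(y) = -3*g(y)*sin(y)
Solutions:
 g(y) = C1/cos(y)^3


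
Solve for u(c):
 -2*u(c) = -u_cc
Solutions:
 u(c) = C1*exp(-sqrt(2)*c) + C2*exp(sqrt(2)*c)


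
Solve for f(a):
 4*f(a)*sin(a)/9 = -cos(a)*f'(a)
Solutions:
 f(a) = C1*cos(a)^(4/9)


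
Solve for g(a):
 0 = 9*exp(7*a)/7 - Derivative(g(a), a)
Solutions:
 g(a) = C1 + 9*exp(7*a)/49


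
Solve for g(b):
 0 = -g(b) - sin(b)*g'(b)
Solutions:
 g(b) = C1*sqrt(cos(b) + 1)/sqrt(cos(b) - 1)


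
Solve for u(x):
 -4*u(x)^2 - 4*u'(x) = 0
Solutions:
 u(x) = 1/(C1 + x)


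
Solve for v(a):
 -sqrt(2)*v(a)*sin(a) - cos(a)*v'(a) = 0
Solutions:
 v(a) = C1*cos(a)^(sqrt(2))


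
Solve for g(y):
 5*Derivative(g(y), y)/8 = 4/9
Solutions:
 g(y) = C1 + 32*y/45


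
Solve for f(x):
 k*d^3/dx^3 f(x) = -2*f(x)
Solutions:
 f(x) = C1*exp(2^(1/3)*x*(-1/k)^(1/3)) + C2*exp(2^(1/3)*x*(-1/k)^(1/3)*(-1 + sqrt(3)*I)/2) + C3*exp(-2^(1/3)*x*(-1/k)^(1/3)*(1 + sqrt(3)*I)/2)


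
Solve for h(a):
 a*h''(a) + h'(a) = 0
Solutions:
 h(a) = C1 + C2*log(a)


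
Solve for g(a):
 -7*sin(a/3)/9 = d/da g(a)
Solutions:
 g(a) = C1 + 7*cos(a/3)/3


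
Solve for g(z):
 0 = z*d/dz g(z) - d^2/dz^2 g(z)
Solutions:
 g(z) = C1 + C2*erfi(sqrt(2)*z/2)


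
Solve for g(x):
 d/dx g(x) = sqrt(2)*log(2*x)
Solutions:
 g(x) = C1 + sqrt(2)*x*log(x) - sqrt(2)*x + sqrt(2)*x*log(2)


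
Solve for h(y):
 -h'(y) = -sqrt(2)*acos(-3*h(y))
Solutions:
 Integral(1/acos(-3*_y), (_y, h(y))) = C1 + sqrt(2)*y


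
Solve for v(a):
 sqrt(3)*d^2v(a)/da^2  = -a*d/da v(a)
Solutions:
 v(a) = C1 + C2*erf(sqrt(2)*3^(3/4)*a/6)


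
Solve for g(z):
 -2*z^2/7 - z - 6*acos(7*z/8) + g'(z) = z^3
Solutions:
 g(z) = C1 + z^4/4 + 2*z^3/21 + z^2/2 + 6*z*acos(7*z/8) - 6*sqrt(64 - 49*z^2)/7


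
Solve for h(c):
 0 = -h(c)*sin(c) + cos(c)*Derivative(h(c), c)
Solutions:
 h(c) = C1/cos(c)


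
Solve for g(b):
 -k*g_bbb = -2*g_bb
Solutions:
 g(b) = C1 + C2*b + C3*exp(2*b/k)


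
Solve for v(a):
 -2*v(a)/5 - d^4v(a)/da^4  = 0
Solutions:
 v(a) = (C1*sin(10^(3/4)*a/10) + C2*cos(10^(3/4)*a/10))*exp(-10^(3/4)*a/10) + (C3*sin(10^(3/4)*a/10) + C4*cos(10^(3/4)*a/10))*exp(10^(3/4)*a/10)


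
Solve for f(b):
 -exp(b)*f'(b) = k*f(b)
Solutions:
 f(b) = C1*exp(k*exp(-b))


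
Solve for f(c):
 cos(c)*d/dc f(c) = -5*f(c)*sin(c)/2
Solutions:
 f(c) = C1*cos(c)^(5/2)


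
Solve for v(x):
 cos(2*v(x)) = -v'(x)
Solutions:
 v(x) = -asin((C1 + exp(4*x))/(C1 - exp(4*x)))/2 + pi/2
 v(x) = asin((C1 + exp(4*x))/(C1 - exp(4*x)))/2


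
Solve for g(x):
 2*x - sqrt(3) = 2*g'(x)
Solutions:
 g(x) = C1 + x^2/2 - sqrt(3)*x/2


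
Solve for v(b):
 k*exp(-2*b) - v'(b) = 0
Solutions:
 v(b) = C1 - k*exp(-2*b)/2


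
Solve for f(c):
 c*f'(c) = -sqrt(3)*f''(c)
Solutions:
 f(c) = C1 + C2*erf(sqrt(2)*3^(3/4)*c/6)


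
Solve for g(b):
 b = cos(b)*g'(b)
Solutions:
 g(b) = C1 + Integral(b/cos(b), b)


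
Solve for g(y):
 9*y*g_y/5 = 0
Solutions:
 g(y) = C1


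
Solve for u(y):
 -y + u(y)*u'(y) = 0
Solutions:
 u(y) = -sqrt(C1 + y^2)
 u(y) = sqrt(C1 + y^2)


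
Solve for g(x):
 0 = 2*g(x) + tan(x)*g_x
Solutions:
 g(x) = C1/sin(x)^2


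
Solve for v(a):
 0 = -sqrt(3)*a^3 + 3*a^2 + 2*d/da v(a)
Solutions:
 v(a) = C1 + sqrt(3)*a^4/8 - a^3/2


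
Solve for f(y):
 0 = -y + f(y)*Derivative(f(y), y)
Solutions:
 f(y) = -sqrt(C1 + y^2)
 f(y) = sqrt(C1 + y^2)


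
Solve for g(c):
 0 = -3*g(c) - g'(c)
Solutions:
 g(c) = C1*exp(-3*c)


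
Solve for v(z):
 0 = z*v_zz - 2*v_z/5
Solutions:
 v(z) = C1 + C2*z^(7/5)


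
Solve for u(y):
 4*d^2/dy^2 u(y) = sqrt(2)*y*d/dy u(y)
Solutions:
 u(y) = C1 + C2*erfi(2^(3/4)*y/4)


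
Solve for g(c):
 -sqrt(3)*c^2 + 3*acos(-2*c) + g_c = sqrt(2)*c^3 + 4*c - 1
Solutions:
 g(c) = C1 + sqrt(2)*c^4/4 + sqrt(3)*c^3/3 + 2*c^2 - 3*c*acos(-2*c) - c - 3*sqrt(1 - 4*c^2)/2


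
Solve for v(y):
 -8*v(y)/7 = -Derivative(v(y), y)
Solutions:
 v(y) = C1*exp(8*y/7)


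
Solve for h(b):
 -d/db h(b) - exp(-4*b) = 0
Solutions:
 h(b) = C1 + exp(-4*b)/4


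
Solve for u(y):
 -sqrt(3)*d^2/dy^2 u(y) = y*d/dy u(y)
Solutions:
 u(y) = C1 + C2*erf(sqrt(2)*3^(3/4)*y/6)


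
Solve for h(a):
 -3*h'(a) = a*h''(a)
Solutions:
 h(a) = C1 + C2/a^2


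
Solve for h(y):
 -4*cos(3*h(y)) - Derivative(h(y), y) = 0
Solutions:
 h(y) = -asin((C1 + exp(24*y))/(C1 - exp(24*y)))/3 + pi/3
 h(y) = asin((C1 + exp(24*y))/(C1 - exp(24*y)))/3


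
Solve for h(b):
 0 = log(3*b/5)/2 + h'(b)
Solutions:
 h(b) = C1 - b*log(b)/2 - b*log(3)/2 + b/2 + b*log(5)/2


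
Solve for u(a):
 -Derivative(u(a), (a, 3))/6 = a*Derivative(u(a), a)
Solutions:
 u(a) = C1 + Integral(C2*airyai(-6^(1/3)*a) + C3*airybi(-6^(1/3)*a), a)


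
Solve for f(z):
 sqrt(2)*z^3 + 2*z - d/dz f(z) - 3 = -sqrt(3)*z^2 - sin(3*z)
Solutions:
 f(z) = C1 + sqrt(2)*z^4/4 + sqrt(3)*z^3/3 + z^2 - 3*z - cos(3*z)/3


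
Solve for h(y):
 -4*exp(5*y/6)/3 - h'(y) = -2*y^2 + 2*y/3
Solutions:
 h(y) = C1 + 2*y^3/3 - y^2/3 - 8*exp(5*y/6)/5


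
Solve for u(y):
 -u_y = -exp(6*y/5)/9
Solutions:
 u(y) = C1 + 5*exp(6*y/5)/54


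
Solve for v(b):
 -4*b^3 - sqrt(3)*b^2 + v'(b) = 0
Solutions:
 v(b) = C1 + b^4 + sqrt(3)*b^3/3


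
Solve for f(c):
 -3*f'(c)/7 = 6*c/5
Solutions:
 f(c) = C1 - 7*c^2/5


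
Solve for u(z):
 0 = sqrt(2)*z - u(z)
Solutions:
 u(z) = sqrt(2)*z


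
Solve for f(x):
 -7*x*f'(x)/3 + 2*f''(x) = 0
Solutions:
 f(x) = C1 + C2*erfi(sqrt(21)*x/6)


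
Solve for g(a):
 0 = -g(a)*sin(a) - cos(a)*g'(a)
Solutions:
 g(a) = C1*cos(a)


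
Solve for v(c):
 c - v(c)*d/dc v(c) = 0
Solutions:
 v(c) = -sqrt(C1 + c^2)
 v(c) = sqrt(C1 + c^2)


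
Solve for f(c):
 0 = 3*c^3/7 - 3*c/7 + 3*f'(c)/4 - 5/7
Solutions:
 f(c) = C1 - c^4/7 + 2*c^2/7 + 20*c/21


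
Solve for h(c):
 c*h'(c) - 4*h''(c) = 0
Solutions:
 h(c) = C1 + C2*erfi(sqrt(2)*c/4)


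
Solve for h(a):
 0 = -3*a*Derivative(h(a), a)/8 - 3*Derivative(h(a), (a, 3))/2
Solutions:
 h(a) = C1 + Integral(C2*airyai(-2^(1/3)*a/2) + C3*airybi(-2^(1/3)*a/2), a)


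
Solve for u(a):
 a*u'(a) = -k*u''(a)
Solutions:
 u(a) = C1 + C2*sqrt(k)*erf(sqrt(2)*a*sqrt(1/k)/2)


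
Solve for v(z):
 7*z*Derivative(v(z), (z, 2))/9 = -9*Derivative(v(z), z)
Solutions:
 v(z) = C1 + C2/z^(74/7)


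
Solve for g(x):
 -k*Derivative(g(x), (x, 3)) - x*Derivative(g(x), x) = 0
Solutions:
 g(x) = C1 + Integral(C2*airyai(x*(-1/k)^(1/3)) + C3*airybi(x*(-1/k)^(1/3)), x)


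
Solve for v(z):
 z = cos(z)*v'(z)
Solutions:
 v(z) = C1 + Integral(z/cos(z), z)


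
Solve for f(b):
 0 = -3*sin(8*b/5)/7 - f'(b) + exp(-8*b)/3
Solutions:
 f(b) = C1 + 15*cos(8*b/5)/56 - exp(-8*b)/24


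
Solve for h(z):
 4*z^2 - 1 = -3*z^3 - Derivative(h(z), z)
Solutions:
 h(z) = C1 - 3*z^4/4 - 4*z^3/3 + z


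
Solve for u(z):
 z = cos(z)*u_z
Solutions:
 u(z) = C1 + Integral(z/cos(z), z)


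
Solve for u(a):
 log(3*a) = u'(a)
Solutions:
 u(a) = C1 + a*log(a) - a + a*log(3)


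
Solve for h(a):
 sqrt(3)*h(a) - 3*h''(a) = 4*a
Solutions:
 h(a) = C1*exp(-3^(3/4)*a/3) + C2*exp(3^(3/4)*a/3) + 4*sqrt(3)*a/3


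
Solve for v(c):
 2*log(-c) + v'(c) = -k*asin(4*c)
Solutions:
 v(c) = C1 - 2*c*log(-c) + 2*c - k*(c*asin(4*c) + sqrt(1 - 16*c^2)/4)


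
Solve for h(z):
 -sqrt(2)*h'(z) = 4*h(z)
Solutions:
 h(z) = C1*exp(-2*sqrt(2)*z)


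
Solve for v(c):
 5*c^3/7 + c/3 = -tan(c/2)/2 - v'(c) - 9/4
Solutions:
 v(c) = C1 - 5*c^4/28 - c^2/6 - 9*c/4 + log(cos(c/2))


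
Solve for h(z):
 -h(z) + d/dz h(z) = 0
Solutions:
 h(z) = C1*exp(z)


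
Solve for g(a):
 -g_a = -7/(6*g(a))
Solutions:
 g(a) = -sqrt(C1 + 21*a)/3
 g(a) = sqrt(C1 + 21*a)/3


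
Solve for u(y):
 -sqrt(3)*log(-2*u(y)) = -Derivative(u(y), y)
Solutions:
 -sqrt(3)*Integral(1/(log(-_y) + log(2)), (_y, u(y)))/3 = C1 - y


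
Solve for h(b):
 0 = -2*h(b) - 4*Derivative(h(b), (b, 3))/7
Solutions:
 h(b) = C3*exp(-2^(2/3)*7^(1/3)*b/2) + (C1*sin(2^(2/3)*sqrt(3)*7^(1/3)*b/4) + C2*cos(2^(2/3)*sqrt(3)*7^(1/3)*b/4))*exp(2^(2/3)*7^(1/3)*b/4)


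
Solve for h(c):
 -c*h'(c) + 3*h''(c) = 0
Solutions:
 h(c) = C1 + C2*erfi(sqrt(6)*c/6)


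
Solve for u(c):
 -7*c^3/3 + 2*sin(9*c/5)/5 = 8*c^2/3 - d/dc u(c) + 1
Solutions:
 u(c) = C1 + 7*c^4/12 + 8*c^3/9 + c + 2*cos(9*c/5)/9


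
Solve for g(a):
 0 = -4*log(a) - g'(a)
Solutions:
 g(a) = C1 - 4*a*log(a) + 4*a


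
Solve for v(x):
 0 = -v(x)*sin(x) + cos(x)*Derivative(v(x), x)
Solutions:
 v(x) = C1/cos(x)


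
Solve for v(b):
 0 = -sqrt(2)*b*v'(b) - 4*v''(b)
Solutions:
 v(b) = C1 + C2*erf(2^(3/4)*b/4)


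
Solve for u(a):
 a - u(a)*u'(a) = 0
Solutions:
 u(a) = -sqrt(C1 + a^2)
 u(a) = sqrt(C1 + a^2)


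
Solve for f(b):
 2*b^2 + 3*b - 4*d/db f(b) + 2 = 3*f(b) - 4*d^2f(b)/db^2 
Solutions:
 f(b) = C1*exp(-b/2) + C2*exp(3*b/2) + 2*b^2/3 - 7*b/9 + 94/27


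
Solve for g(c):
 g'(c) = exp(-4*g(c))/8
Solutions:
 g(c) = log(-I*(C1 + c/2)^(1/4))
 g(c) = log(I*(C1 + c/2)^(1/4))
 g(c) = log(-(C1 + c/2)^(1/4))
 g(c) = log(C1 + c/2)/4


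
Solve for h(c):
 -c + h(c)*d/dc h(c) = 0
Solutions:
 h(c) = -sqrt(C1 + c^2)
 h(c) = sqrt(C1 + c^2)


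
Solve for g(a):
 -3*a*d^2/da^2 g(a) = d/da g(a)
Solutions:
 g(a) = C1 + C2*a^(2/3)


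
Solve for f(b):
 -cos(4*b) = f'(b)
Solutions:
 f(b) = C1 - sin(4*b)/4


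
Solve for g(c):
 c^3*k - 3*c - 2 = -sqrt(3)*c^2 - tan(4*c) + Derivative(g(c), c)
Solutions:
 g(c) = C1 + c^4*k/4 + sqrt(3)*c^3/3 - 3*c^2/2 - 2*c - log(cos(4*c))/4


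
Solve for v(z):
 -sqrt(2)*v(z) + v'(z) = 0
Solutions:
 v(z) = C1*exp(sqrt(2)*z)


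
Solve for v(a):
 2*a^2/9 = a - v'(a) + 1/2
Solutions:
 v(a) = C1 - 2*a^3/27 + a^2/2 + a/2


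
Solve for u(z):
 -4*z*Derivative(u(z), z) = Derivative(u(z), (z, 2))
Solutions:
 u(z) = C1 + C2*erf(sqrt(2)*z)


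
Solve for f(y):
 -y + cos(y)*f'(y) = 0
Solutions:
 f(y) = C1 + Integral(y/cos(y), y)


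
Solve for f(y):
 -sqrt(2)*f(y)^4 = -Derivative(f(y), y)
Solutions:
 f(y) = (-1/(C1 + 3*sqrt(2)*y))^(1/3)
 f(y) = (-1/(C1 + sqrt(2)*y))^(1/3)*(-3^(2/3) - 3*3^(1/6)*I)/6
 f(y) = (-1/(C1 + sqrt(2)*y))^(1/3)*(-3^(2/3) + 3*3^(1/6)*I)/6


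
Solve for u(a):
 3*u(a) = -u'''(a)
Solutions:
 u(a) = C3*exp(-3^(1/3)*a) + (C1*sin(3^(5/6)*a/2) + C2*cos(3^(5/6)*a/2))*exp(3^(1/3)*a/2)


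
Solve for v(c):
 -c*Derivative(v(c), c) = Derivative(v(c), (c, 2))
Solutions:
 v(c) = C1 + C2*erf(sqrt(2)*c/2)


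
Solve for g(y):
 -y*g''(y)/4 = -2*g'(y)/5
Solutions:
 g(y) = C1 + C2*y^(13/5)


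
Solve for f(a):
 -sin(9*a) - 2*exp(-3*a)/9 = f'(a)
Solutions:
 f(a) = C1 + cos(9*a)/9 + 2*exp(-3*a)/27


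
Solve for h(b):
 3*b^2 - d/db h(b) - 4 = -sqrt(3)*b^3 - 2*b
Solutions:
 h(b) = C1 + sqrt(3)*b^4/4 + b^3 + b^2 - 4*b


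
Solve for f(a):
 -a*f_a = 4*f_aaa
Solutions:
 f(a) = C1 + Integral(C2*airyai(-2^(1/3)*a/2) + C3*airybi(-2^(1/3)*a/2), a)


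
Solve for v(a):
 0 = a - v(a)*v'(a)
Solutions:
 v(a) = -sqrt(C1 + a^2)
 v(a) = sqrt(C1 + a^2)


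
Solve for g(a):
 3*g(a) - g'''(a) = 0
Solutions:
 g(a) = C3*exp(3^(1/3)*a) + (C1*sin(3^(5/6)*a/2) + C2*cos(3^(5/6)*a/2))*exp(-3^(1/3)*a/2)


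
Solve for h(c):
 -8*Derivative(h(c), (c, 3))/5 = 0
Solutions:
 h(c) = C1 + C2*c + C3*c^2


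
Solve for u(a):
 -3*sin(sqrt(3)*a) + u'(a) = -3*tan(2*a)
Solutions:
 u(a) = C1 + 3*log(cos(2*a))/2 - sqrt(3)*cos(sqrt(3)*a)


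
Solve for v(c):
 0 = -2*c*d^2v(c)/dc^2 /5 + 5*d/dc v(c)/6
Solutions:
 v(c) = C1 + C2*c^(37/12)


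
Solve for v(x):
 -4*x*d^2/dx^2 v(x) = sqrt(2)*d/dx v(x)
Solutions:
 v(x) = C1 + C2*x^(1 - sqrt(2)/4)


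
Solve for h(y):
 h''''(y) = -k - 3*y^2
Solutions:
 h(y) = C1 + C2*y + C3*y^2 + C4*y^3 - k*y^4/24 - y^6/120


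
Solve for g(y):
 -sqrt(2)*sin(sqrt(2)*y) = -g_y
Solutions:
 g(y) = C1 - cos(sqrt(2)*y)


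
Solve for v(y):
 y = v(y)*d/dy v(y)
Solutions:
 v(y) = -sqrt(C1 + y^2)
 v(y) = sqrt(C1 + y^2)


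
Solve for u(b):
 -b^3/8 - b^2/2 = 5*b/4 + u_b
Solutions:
 u(b) = C1 - b^4/32 - b^3/6 - 5*b^2/8


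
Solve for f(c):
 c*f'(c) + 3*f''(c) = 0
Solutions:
 f(c) = C1 + C2*erf(sqrt(6)*c/6)


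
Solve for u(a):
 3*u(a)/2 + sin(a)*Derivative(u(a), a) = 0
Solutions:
 u(a) = C1*(cos(a) + 1)^(3/4)/(cos(a) - 1)^(3/4)


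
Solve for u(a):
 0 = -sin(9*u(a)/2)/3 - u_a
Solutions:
 u(a) = -2*acos((-C1 - exp(3*a))/(C1 - exp(3*a)))/9 + 4*pi/9
 u(a) = 2*acos((-C1 - exp(3*a))/(C1 - exp(3*a)))/9


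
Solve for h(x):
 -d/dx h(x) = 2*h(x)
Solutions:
 h(x) = C1*exp(-2*x)


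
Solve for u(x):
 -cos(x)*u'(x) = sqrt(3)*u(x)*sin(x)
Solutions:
 u(x) = C1*cos(x)^(sqrt(3))


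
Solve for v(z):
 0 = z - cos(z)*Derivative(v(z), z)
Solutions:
 v(z) = C1 + Integral(z/cos(z), z)


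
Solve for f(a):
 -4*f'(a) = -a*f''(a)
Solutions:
 f(a) = C1 + C2*a^5


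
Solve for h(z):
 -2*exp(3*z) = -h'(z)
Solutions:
 h(z) = C1 + 2*exp(3*z)/3


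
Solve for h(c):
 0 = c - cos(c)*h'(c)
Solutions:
 h(c) = C1 + Integral(c/cos(c), c)


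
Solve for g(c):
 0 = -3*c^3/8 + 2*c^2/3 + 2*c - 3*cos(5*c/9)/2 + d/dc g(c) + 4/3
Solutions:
 g(c) = C1 + 3*c^4/32 - 2*c^3/9 - c^2 - 4*c/3 + 27*sin(5*c/9)/10


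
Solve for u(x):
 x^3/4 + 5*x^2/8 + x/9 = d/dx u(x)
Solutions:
 u(x) = C1 + x^4/16 + 5*x^3/24 + x^2/18


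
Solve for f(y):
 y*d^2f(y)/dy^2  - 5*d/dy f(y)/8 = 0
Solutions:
 f(y) = C1 + C2*y^(13/8)


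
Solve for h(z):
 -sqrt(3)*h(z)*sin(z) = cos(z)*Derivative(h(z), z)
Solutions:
 h(z) = C1*cos(z)^(sqrt(3))


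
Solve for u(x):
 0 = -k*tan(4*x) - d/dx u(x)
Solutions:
 u(x) = C1 + k*log(cos(4*x))/4


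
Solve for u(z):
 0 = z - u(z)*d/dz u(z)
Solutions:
 u(z) = -sqrt(C1 + z^2)
 u(z) = sqrt(C1 + z^2)


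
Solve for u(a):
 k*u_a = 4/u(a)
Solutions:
 u(a) = -sqrt(C1 + 8*a/k)
 u(a) = sqrt(C1 + 8*a/k)


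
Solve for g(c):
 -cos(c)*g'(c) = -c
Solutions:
 g(c) = C1 + Integral(c/cos(c), c)


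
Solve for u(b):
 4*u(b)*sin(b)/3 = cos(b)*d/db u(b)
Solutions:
 u(b) = C1/cos(b)^(4/3)


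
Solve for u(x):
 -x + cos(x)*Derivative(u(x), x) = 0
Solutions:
 u(x) = C1 + Integral(x/cos(x), x)


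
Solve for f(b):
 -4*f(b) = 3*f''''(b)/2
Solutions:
 f(b) = (C1*sin(2^(1/4)*3^(3/4)*b/3) + C2*cos(2^(1/4)*3^(3/4)*b/3))*exp(-2^(1/4)*3^(3/4)*b/3) + (C3*sin(2^(1/4)*3^(3/4)*b/3) + C4*cos(2^(1/4)*3^(3/4)*b/3))*exp(2^(1/4)*3^(3/4)*b/3)


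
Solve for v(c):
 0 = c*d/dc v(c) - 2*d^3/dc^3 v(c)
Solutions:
 v(c) = C1 + Integral(C2*airyai(2^(2/3)*c/2) + C3*airybi(2^(2/3)*c/2), c)


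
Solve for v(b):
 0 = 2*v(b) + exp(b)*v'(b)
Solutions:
 v(b) = C1*exp(2*exp(-b))


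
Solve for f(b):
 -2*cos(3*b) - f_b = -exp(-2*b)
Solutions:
 f(b) = C1 - 2*sin(3*b)/3 - exp(-2*b)/2


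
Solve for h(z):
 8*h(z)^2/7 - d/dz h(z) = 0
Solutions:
 h(z) = -7/(C1 + 8*z)


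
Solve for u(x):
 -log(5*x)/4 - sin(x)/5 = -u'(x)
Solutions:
 u(x) = C1 + x*log(x)/4 - x/4 + x*log(5)/4 - cos(x)/5


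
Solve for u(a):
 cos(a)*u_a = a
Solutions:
 u(a) = C1 + Integral(a/cos(a), a)


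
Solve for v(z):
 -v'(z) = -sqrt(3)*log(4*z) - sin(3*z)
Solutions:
 v(z) = C1 + sqrt(3)*z*(log(z) - 1) + 2*sqrt(3)*z*log(2) - cos(3*z)/3


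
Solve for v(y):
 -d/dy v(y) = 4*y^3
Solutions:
 v(y) = C1 - y^4


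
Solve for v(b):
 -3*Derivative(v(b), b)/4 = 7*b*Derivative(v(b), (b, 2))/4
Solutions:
 v(b) = C1 + C2*b^(4/7)


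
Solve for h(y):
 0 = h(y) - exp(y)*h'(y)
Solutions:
 h(y) = C1*exp(-exp(-y))


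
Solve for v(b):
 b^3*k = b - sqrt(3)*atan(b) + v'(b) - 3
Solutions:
 v(b) = C1 + b^4*k/4 - b^2/2 + 3*b + sqrt(3)*(b*atan(b) - log(b^2 + 1)/2)


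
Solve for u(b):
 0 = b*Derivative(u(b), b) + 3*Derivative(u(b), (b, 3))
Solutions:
 u(b) = C1 + Integral(C2*airyai(-3^(2/3)*b/3) + C3*airybi(-3^(2/3)*b/3), b)


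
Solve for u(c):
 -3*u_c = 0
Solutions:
 u(c) = C1


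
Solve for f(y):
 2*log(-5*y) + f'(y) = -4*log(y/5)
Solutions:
 f(y) = C1 - 6*y*log(y) + 2*y*(log(5) + 3 - I*pi)


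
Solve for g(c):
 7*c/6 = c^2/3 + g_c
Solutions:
 g(c) = C1 - c^3/9 + 7*c^2/12


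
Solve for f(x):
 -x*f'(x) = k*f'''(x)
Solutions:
 f(x) = C1 + Integral(C2*airyai(x*(-1/k)^(1/3)) + C3*airybi(x*(-1/k)^(1/3)), x)
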